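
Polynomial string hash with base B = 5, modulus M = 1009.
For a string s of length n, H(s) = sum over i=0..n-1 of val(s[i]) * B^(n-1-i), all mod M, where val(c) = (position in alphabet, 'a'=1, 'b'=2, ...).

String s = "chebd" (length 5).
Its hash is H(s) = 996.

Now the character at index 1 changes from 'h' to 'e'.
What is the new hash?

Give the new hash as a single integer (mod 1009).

val('h') = 8, val('e') = 5
Position k = 1, exponent = n-1-k = 3
B^3 mod M = 5^3 mod 1009 = 125
Delta = (5 - 8) * 125 mod 1009 = 634
New hash = (996 + 634) mod 1009 = 621

Answer: 621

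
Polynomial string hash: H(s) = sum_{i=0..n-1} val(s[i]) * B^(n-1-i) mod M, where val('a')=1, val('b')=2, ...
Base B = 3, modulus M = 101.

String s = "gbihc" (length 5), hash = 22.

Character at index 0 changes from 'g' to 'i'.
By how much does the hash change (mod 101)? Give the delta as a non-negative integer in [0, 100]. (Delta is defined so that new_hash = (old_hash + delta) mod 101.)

Answer: 61

Derivation:
Delta formula: (val(new) - val(old)) * B^(n-1-k) mod M
  val('i') - val('g') = 9 - 7 = 2
  B^(n-1-k) = 3^4 mod 101 = 81
  Delta = 2 * 81 mod 101 = 61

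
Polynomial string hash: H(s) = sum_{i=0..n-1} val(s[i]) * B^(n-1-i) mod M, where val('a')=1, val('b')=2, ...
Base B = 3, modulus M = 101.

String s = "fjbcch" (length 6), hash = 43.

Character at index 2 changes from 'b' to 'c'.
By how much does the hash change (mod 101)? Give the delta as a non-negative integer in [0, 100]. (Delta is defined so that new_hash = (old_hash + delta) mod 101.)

Delta formula: (val(new) - val(old)) * B^(n-1-k) mod M
  val('c') - val('b') = 3 - 2 = 1
  B^(n-1-k) = 3^3 mod 101 = 27
  Delta = 1 * 27 mod 101 = 27

Answer: 27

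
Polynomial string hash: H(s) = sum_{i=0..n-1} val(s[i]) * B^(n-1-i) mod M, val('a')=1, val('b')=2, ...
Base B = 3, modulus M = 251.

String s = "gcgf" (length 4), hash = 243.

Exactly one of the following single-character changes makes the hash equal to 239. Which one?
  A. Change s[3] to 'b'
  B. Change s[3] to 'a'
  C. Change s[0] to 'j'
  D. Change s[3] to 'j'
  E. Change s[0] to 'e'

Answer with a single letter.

Answer: A

Derivation:
Option A: s[3]='f'->'b', delta=(2-6)*3^0 mod 251 = 247, hash=243+247 mod 251 = 239 <-- target
Option B: s[3]='f'->'a', delta=(1-6)*3^0 mod 251 = 246, hash=243+246 mod 251 = 238
Option C: s[0]='g'->'j', delta=(10-7)*3^3 mod 251 = 81, hash=243+81 mod 251 = 73
Option D: s[3]='f'->'j', delta=(10-6)*3^0 mod 251 = 4, hash=243+4 mod 251 = 247
Option E: s[0]='g'->'e', delta=(5-7)*3^3 mod 251 = 197, hash=243+197 mod 251 = 189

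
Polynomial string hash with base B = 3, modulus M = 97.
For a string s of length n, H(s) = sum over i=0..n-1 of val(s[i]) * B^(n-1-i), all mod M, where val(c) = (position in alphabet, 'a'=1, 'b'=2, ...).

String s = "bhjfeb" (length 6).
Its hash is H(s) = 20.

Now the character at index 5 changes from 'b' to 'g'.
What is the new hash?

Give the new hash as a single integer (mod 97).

Answer: 25

Derivation:
val('b') = 2, val('g') = 7
Position k = 5, exponent = n-1-k = 0
B^0 mod M = 3^0 mod 97 = 1
Delta = (7 - 2) * 1 mod 97 = 5
New hash = (20 + 5) mod 97 = 25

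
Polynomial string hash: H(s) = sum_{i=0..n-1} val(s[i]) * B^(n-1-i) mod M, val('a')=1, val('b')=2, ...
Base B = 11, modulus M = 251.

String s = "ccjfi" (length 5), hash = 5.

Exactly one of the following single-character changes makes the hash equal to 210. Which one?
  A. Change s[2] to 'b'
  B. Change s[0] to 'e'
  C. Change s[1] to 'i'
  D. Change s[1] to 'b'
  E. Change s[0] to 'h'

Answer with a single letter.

Answer: C

Derivation:
Option A: s[2]='j'->'b', delta=(2-10)*11^2 mod 251 = 36, hash=5+36 mod 251 = 41
Option B: s[0]='c'->'e', delta=(5-3)*11^4 mod 251 = 166, hash=5+166 mod 251 = 171
Option C: s[1]='c'->'i', delta=(9-3)*11^3 mod 251 = 205, hash=5+205 mod 251 = 210 <-- target
Option D: s[1]='c'->'b', delta=(2-3)*11^3 mod 251 = 175, hash=5+175 mod 251 = 180
Option E: s[0]='c'->'h', delta=(8-3)*11^4 mod 251 = 164, hash=5+164 mod 251 = 169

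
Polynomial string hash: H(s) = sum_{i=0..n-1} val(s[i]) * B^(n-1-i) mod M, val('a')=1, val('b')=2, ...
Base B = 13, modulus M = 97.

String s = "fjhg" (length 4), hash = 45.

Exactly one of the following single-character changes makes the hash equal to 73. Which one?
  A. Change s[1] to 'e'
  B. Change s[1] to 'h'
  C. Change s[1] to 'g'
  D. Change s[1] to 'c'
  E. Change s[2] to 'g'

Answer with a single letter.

Answer: A

Derivation:
Option A: s[1]='j'->'e', delta=(5-10)*13^2 mod 97 = 28, hash=45+28 mod 97 = 73 <-- target
Option B: s[1]='j'->'h', delta=(8-10)*13^2 mod 97 = 50, hash=45+50 mod 97 = 95
Option C: s[1]='j'->'g', delta=(7-10)*13^2 mod 97 = 75, hash=45+75 mod 97 = 23
Option D: s[1]='j'->'c', delta=(3-10)*13^2 mod 97 = 78, hash=45+78 mod 97 = 26
Option E: s[2]='h'->'g', delta=(7-8)*13^1 mod 97 = 84, hash=45+84 mod 97 = 32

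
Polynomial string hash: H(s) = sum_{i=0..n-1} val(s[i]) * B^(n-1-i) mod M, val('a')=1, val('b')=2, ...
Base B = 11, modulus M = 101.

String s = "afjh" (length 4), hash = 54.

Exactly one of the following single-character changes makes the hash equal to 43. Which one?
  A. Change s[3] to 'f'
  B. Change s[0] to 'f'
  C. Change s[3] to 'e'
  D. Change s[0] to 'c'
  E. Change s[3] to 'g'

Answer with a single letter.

Option A: s[3]='h'->'f', delta=(6-8)*11^0 mod 101 = 99, hash=54+99 mod 101 = 52
Option B: s[0]='a'->'f', delta=(6-1)*11^3 mod 101 = 90, hash=54+90 mod 101 = 43 <-- target
Option C: s[3]='h'->'e', delta=(5-8)*11^0 mod 101 = 98, hash=54+98 mod 101 = 51
Option D: s[0]='a'->'c', delta=(3-1)*11^3 mod 101 = 36, hash=54+36 mod 101 = 90
Option E: s[3]='h'->'g', delta=(7-8)*11^0 mod 101 = 100, hash=54+100 mod 101 = 53

Answer: B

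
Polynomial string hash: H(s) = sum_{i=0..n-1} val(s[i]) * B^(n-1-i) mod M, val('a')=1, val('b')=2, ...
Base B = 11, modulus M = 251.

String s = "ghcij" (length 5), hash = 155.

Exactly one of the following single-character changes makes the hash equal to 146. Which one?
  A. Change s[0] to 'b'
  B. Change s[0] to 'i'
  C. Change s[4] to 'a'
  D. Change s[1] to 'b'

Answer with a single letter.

Answer: C

Derivation:
Option A: s[0]='g'->'b', delta=(2-7)*11^4 mod 251 = 87, hash=155+87 mod 251 = 242
Option B: s[0]='g'->'i', delta=(9-7)*11^4 mod 251 = 166, hash=155+166 mod 251 = 70
Option C: s[4]='j'->'a', delta=(1-10)*11^0 mod 251 = 242, hash=155+242 mod 251 = 146 <-- target
Option D: s[1]='h'->'b', delta=(2-8)*11^3 mod 251 = 46, hash=155+46 mod 251 = 201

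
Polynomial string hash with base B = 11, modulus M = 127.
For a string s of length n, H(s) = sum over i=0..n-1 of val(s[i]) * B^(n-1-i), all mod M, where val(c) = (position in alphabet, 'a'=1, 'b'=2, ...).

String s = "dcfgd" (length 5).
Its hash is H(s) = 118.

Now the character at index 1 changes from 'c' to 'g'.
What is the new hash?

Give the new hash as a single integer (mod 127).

val('c') = 3, val('g') = 7
Position k = 1, exponent = n-1-k = 3
B^3 mod M = 11^3 mod 127 = 61
Delta = (7 - 3) * 61 mod 127 = 117
New hash = (118 + 117) mod 127 = 108

Answer: 108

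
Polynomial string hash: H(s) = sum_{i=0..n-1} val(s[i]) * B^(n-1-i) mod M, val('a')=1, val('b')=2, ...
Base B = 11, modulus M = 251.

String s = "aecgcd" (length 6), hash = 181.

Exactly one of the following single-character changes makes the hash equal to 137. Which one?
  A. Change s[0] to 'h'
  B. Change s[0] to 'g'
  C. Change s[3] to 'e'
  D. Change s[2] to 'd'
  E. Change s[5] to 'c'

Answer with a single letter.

Option A: s[0]='a'->'h', delta=(8-1)*11^5 mod 251 = 116, hash=181+116 mod 251 = 46
Option B: s[0]='a'->'g', delta=(7-1)*11^5 mod 251 = 207, hash=181+207 mod 251 = 137 <-- target
Option C: s[3]='g'->'e', delta=(5-7)*11^2 mod 251 = 9, hash=181+9 mod 251 = 190
Option D: s[2]='c'->'d', delta=(4-3)*11^3 mod 251 = 76, hash=181+76 mod 251 = 6
Option E: s[5]='d'->'c', delta=(3-4)*11^0 mod 251 = 250, hash=181+250 mod 251 = 180

Answer: B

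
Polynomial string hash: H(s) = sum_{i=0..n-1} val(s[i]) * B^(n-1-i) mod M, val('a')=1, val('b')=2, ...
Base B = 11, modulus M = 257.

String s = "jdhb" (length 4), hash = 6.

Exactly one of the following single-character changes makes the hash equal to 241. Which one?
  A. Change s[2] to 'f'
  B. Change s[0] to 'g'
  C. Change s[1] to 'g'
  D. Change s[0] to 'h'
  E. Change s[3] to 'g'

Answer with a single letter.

Answer: A

Derivation:
Option A: s[2]='h'->'f', delta=(6-8)*11^1 mod 257 = 235, hash=6+235 mod 257 = 241 <-- target
Option B: s[0]='j'->'g', delta=(7-10)*11^3 mod 257 = 119, hash=6+119 mod 257 = 125
Option C: s[1]='d'->'g', delta=(7-4)*11^2 mod 257 = 106, hash=6+106 mod 257 = 112
Option D: s[0]='j'->'h', delta=(8-10)*11^3 mod 257 = 165, hash=6+165 mod 257 = 171
Option E: s[3]='b'->'g', delta=(7-2)*11^0 mod 257 = 5, hash=6+5 mod 257 = 11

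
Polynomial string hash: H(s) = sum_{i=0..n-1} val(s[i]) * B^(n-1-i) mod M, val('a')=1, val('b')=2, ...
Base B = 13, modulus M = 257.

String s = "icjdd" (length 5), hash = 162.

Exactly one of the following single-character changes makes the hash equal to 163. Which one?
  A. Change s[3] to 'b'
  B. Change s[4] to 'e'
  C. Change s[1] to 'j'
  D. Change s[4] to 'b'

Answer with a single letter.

Answer: B

Derivation:
Option A: s[3]='d'->'b', delta=(2-4)*13^1 mod 257 = 231, hash=162+231 mod 257 = 136
Option B: s[4]='d'->'e', delta=(5-4)*13^0 mod 257 = 1, hash=162+1 mod 257 = 163 <-- target
Option C: s[1]='c'->'j', delta=(10-3)*13^3 mod 257 = 216, hash=162+216 mod 257 = 121
Option D: s[4]='d'->'b', delta=(2-4)*13^0 mod 257 = 255, hash=162+255 mod 257 = 160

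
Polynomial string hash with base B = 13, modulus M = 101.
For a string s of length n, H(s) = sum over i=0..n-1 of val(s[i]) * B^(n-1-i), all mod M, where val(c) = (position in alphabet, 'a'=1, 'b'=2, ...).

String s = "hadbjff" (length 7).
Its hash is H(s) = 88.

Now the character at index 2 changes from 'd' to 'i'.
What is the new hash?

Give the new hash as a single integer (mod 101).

val('d') = 4, val('i') = 9
Position k = 2, exponent = n-1-k = 4
B^4 mod M = 13^4 mod 101 = 79
Delta = (9 - 4) * 79 mod 101 = 92
New hash = (88 + 92) mod 101 = 79

Answer: 79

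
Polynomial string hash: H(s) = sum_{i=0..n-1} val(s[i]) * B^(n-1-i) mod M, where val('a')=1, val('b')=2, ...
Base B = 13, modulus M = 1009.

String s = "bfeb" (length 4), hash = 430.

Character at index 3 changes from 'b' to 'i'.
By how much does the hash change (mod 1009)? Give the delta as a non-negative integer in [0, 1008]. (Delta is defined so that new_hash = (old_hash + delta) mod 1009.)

Answer: 7

Derivation:
Delta formula: (val(new) - val(old)) * B^(n-1-k) mod M
  val('i') - val('b') = 9 - 2 = 7
  B^(n-1-k) = 13^0 mod 1009 = 1
  Delta = 7 * 1 mod 1009 = 7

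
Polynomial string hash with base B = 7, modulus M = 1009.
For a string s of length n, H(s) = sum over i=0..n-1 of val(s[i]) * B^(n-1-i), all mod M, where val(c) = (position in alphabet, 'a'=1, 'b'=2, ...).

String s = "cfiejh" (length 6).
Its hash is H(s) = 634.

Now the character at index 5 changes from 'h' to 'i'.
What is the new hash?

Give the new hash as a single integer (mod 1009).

val('h') = 8, val('i') = 9
Position k = 5, exponent = n-1-k = 0
B^0 mod M = 7^0 mod 1009 = 1
Delta = (9 - 8) * 1 mod 1009 = 1
New hash = (634 + 1) mod 1009 = 635

Answer: 635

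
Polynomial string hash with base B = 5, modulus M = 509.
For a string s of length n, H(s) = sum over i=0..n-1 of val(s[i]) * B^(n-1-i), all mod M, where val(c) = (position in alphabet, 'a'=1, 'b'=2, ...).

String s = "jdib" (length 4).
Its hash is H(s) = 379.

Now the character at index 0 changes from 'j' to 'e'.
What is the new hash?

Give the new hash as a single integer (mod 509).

val('j') = 10, val('e') = 5
Position k = 0, exponent = n-1-k = 3
B^3 mod M = 5^3 mod 509 = 125
Delta = (5 - 10) * 125 mod 509 = 393
New hash = (379 + 393) mod 509 = 263

Answer: 263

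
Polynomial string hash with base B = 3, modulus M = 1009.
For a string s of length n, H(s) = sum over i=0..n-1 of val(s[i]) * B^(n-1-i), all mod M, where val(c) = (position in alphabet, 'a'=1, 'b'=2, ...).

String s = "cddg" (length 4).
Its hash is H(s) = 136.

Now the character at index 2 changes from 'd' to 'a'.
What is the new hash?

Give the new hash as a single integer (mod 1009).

val('d') = 4, val('a') = 1
Position k = 2, exponent = n-1-k = 1
B^1 mod M = 3^1 mod 1009 = 3
Delta = (1 - 4) * 3 mod 1009 = 1000
New hash = (136 + 1000) mod 1009 = 127

Answer: 127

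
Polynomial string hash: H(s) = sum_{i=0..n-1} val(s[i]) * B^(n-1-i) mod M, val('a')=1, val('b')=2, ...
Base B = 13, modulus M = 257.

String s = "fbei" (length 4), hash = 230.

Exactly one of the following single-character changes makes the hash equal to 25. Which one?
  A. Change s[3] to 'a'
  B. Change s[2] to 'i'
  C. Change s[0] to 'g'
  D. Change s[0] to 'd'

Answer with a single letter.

Answer: B

Derivation:
Option A: s[3]='i'->'a', delta=(1-9)*13^0 mod 257 = 249, hash=230+249 mod 257 = 222
Option B: s[2]='e'->'i', delta=(9-5)*13^1 mod 257 = 52, hash=230+52 mod 257 = 25 <-- target
Option C: s[0]='f'->'g', delta=(7-6)*13^3 mod 257 = 141, hash=230+141 mod 257 = 114
Option D: s[0]='f'->'d', delta=(4-6)*13^3 mod 257 = 232, hash=230+232 mod 257 = 205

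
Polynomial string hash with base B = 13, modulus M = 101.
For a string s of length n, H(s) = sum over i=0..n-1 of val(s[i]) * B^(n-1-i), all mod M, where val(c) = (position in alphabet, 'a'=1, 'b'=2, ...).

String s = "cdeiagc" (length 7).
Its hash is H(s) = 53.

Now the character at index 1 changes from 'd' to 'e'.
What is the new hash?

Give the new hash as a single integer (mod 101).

val('d') = 4, val('e') = 5
Position k = 1, exponent = n-1-k = 5
B^5 mod M = 13^5 mod 101 = 17
Delta = (5 - 4) * 17 mod 101 = 17
New hash = (53 + 17) mod 101 = 70

Answer: 70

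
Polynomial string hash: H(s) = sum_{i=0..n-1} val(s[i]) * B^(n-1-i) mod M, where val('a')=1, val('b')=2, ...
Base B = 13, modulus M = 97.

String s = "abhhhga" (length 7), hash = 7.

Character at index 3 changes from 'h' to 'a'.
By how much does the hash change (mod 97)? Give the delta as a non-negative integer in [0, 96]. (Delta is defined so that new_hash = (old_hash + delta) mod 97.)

Answer: 44

Derivation:
Delta formula: (val(new) - val(old)) * B^(n-1-k) mod M
  val('a') - val('h') = 1 - 8 = -7
  B^(n-1-k) = 13^3 mod 97 = 63
  Delta = -7 * 63 mod 97 = 44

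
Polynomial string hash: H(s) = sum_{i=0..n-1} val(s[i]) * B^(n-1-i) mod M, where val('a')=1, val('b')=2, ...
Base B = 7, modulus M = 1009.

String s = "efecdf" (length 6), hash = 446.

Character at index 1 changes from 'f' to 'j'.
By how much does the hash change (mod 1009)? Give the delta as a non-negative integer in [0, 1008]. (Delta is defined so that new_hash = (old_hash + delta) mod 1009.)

Delta formula: (val(new) - val(old)) * B^(n-1-k) mod M
  val('j') - val('f') = 10 - 6 = 4
  B^(n-1-k) = 7^4 mod 1009 = 383
  Delta = 4 * 383 mod 1009 = 523

Answer: 523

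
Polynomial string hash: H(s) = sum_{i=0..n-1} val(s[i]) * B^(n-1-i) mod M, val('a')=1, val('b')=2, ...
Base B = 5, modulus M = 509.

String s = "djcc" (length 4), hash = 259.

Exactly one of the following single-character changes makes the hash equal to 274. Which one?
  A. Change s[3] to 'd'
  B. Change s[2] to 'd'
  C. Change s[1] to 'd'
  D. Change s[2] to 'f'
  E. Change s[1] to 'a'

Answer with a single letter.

Option A: s[3]='c'->'d', delta=(4-3)*5^0 mod 509 = 1, hash=259+1 mod 509 = 260
Option B: s[2]='c'->'d', delta=(4-3)*5^1 mod 509 = 5, hash=259+5 mod 509 = 264
Option C: s[1]='j'->'d', delta=(4-10)*5^2 mod 509 = 359, hash=259+359 mod 509 = 109
Option D: s[2]='c'->'f', delta=(6-3)*5^1 mod 509 = 15, hash=259+15 mod 509 = 274 <-- target
Option E: s[1]='j'->'a', delta=(1-10)*5^2 mod 509 = 284, hash=259+284 mod 509 = 34

Answer: D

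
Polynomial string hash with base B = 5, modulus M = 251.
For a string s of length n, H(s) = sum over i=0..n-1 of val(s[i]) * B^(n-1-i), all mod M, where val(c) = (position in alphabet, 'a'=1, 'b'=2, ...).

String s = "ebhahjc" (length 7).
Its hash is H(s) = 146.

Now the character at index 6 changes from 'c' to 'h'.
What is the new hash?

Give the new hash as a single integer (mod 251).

Answer: 151

Derivation:
val('c') = 3, val('h') = 8
Position k = 6, exponent = n-1-k = 0
B^0 mod M = 5^0 mod 251 = 1
Delta = (8 - 3) * 1 mod 251 = 5
New hash = (146 + 5) mod 251 = 151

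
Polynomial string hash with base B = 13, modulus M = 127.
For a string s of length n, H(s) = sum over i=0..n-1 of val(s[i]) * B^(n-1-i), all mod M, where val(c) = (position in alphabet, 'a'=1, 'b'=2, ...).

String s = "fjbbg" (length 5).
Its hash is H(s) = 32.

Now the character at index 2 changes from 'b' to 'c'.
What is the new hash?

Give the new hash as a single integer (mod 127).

Answer: 74

Derivation:
val('b') = 2, val('c') = 3
Position k = 2, exponent = n-1-k = 2
B^2 mod M = 13^2 mod 127 = 42
Delta = (3 - 2) * 42 mod 127 = 42
New hash = (32 + 42) mod 127 = 74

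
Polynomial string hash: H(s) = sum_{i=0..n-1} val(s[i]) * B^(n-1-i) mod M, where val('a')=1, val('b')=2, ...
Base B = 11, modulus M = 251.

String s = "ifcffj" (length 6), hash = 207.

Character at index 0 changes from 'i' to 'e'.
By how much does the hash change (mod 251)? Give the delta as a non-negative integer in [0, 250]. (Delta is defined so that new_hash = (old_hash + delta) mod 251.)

Answer: 113

Derivation:
Delta formula: (val(new) - val(old)) * B^(n-1-k) mod M
  val('e') - val('i') = 5 - 9 = -4
  B^(n-1-k) = 11^5 mod 251 = 160
  Delta = -4 * 160 mod 251 = 113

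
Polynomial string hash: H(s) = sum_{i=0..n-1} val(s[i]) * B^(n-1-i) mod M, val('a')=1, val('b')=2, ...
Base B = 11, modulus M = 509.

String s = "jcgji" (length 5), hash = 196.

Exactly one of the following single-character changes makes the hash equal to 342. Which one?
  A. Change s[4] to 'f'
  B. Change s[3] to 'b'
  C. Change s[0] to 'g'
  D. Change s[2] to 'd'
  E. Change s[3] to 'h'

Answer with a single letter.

Option A: s[4]='i'->'f', delta=(6-9)*11^0 mod 509 = 506, hash=196+506 mod 509 = 193
Option B: s[3]='j'->'b', delta=(2-10)*11^1 mod 509 = 421, hash=196+421 mod 509 = 108
Option C: s[0]='j'->'g', delta=(7-10)*11^4 mod 509 = 360, hash=196+360 mod 509 = 47
Option D: s[2]='g'->'d', delta=(4-7)*11^2 mod 509 = 146, hash=196+146 mod 509 = 342 <-- target
Option E: s[3]='j'->'h', delta=(8-10)*11^1 mod 509 = 487, hash=196+487 mod 509 = 174

Answer: D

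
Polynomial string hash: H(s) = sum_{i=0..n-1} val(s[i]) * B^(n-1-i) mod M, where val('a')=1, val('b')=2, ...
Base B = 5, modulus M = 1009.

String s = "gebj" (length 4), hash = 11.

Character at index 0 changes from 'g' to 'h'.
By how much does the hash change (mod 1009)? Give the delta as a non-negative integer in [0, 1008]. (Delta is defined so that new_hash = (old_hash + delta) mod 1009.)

Answer: 125

Derivation:
Delta formula: (val(new) - val(old)) * B^(n-1-k) mod M
  val('h') - val('g') = 8 - 7 = 1
  B^(n-1-k) = 5^3 mod 1009 = 125
  Delta = 1 * 125 mod 1009 = 125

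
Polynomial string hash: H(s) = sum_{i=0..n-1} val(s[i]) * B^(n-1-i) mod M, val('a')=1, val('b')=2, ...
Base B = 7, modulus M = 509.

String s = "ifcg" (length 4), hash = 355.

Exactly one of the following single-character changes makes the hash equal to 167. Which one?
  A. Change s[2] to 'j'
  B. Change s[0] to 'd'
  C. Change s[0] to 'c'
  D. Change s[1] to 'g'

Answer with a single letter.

Answer: B

Derivation:
Option A: s[2]='c'->'j', delta=(10-3)*7^1 mod 509 = 49, hash=355+49 mod 509 = 404
Option B: s[0]='i'->'d', delta=(4-9)*7^3 mod 509 = 321, hash=355+321 mod 509 = 167 <-- target
Option C: s[0]='i'->'c', delta=(3-9)*7^3 mod 509 = 487, hash=355+487 mod 509 = 333
Option D: s[1]='f'->'g', delta=(7-6)*7^2 mod 509 = 49, hash=355+49 mod 509 = 404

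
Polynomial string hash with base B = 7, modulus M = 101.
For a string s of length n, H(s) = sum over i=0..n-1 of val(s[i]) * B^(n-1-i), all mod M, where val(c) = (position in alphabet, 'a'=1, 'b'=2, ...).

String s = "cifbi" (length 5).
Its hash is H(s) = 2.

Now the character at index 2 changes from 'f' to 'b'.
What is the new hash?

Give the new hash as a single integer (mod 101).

val('f') = 6, val('b') = 2
Position k = 2, exponent = n-1-k = 2
B^2 mod M = 7^2 mod 101 = 49
Delta = (2 - 6) * 49 mod 101 = 6
New hash = (2 + 6) mod 101 = 8

Answer: 8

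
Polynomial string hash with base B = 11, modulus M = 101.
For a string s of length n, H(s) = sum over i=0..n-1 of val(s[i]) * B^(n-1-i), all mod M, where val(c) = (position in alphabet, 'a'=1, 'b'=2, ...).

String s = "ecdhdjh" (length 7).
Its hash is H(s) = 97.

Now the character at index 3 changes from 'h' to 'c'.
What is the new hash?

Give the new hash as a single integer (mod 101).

val('h') = 8, val('c') = 3
Position k = 3, exponent = n-1-k = 3
B^3 mod M = 11^3 mod 101 = 18
Delta = (3 - 8) * 18 mod 101 = 11
New hash = (97 + 11) mod 101 = 7

Answer: 7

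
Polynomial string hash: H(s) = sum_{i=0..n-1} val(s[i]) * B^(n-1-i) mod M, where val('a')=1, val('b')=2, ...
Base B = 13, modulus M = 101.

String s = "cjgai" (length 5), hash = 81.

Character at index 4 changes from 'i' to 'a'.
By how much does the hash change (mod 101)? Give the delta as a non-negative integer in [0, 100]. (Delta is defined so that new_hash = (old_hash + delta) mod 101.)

Delta formula: (val(new) - val(old)) * B^(n-1-k) mod M
  val('a') - val('i') = 1 - 9 = -8
  B^(n-1-k) = 13^0 mod 101 = 1
  Delta = -8 * 1 mod 101 = 93

Answer: 93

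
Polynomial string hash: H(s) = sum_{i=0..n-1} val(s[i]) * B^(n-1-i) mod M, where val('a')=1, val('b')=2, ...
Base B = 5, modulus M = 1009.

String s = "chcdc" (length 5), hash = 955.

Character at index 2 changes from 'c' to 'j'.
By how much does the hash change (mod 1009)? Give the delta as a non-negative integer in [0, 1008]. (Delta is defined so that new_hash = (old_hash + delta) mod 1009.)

Answer: 175

Derivation:
Delta formula: (val(new) - val(old)) * B^(n-1-k) mod M
  val('j') - val('c') = 10 - 3 = 7
  B^(n-1-k) = 5^2 mod 1009 = 25
  Delta = 7 * 25 mod 1009 = 175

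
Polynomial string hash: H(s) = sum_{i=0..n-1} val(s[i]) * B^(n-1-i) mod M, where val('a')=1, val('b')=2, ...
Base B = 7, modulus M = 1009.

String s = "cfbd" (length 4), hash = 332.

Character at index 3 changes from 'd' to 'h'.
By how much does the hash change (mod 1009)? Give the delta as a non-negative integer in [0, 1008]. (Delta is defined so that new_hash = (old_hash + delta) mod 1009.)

Answer: 4

Derivation:
Delta formula: (val(new) - val(old)) * B^(n-1-k) mod M
  val('h') - val('d') = 8 - 4 = 4
  B^(n-1-k) = 7^0 mod 1009 = 1
  Delta = 4 * 1 mod 1009 = 4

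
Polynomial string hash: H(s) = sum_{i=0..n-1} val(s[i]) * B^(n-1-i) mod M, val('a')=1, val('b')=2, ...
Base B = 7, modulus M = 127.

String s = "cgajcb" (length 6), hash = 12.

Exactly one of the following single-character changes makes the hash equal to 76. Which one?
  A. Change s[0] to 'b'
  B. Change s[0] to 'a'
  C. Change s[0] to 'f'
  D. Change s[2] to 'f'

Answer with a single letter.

Answer: D

Derivation:
Option A: s[0]='c'->'b', delta=(2-3)*7^5 mod 127 = 84, hash=12+84 mod 127 = 96
Option B: s[0]='c'->'a', delta=(1-3)*7^5 mod 127 = 41, hash=12+41 mod 127 = 53
Option C: s[0]='c'->'f', delta=(6-3)*7^5 mod 127 = 2, hash=12+2 mod 127 = 14
Option D: s[2]='a'->'f', delta=(6-1)*7^3 mod 127 = 64, hash=12+64 mod 127 = 76 <-- target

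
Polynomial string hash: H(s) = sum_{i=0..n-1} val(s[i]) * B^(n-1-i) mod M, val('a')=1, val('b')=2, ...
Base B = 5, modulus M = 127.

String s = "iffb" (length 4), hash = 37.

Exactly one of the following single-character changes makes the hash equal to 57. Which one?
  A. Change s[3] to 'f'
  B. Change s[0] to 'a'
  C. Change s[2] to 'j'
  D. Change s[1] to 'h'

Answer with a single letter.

Answer: C

Derivation:
Option A: s[3]='b'->'f', delta=(6-2)*5^0 mod 127 = 4, hash=37+4 mod 127 = 41
Option B: s[0]='i'->'a', delta=(1-9)*5^3 mod 127 = 16, hash=37+16 mod 127 = 53
Option C: s[2]='f'->'j', delta=(10-6)*5^1 mod 127 = 20, hash=37+20 mod 127 = 57 <-- target
Option D: s[1]='f'->'h', delta=(8-6)*5^2 mod 127 = 50, hash=37+50 mod 127 = 87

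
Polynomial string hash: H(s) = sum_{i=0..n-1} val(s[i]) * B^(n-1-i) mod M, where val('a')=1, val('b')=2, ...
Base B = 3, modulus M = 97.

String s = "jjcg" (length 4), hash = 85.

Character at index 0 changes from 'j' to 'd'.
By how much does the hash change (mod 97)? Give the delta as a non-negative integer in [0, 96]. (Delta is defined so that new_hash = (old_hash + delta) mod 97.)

Delta formula: (val(new) - val(old)) * B^(n-1-k) mod M
  val('d') - val('j') = 4 - 10 = -6
  B^(n-1-k) = 3^3 mod 97 = 27
  Delta = -6 * 27 mod 97 = 32

Answer: 32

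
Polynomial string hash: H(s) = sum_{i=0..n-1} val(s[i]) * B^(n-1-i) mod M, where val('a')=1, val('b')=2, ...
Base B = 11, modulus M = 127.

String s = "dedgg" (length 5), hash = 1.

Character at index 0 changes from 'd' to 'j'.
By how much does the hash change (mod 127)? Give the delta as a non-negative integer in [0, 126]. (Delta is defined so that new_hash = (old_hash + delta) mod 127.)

Answer: 89

Derivation:
Delta formula: (val(new) - val(old)) * B^(n-1-k) mod M
  val('j') - val('d') = 10 - 4 = 6
  B^(n-1-k) = 11^4 mod 127 = 36
  Delta = 6 * 36 mod 127 = 89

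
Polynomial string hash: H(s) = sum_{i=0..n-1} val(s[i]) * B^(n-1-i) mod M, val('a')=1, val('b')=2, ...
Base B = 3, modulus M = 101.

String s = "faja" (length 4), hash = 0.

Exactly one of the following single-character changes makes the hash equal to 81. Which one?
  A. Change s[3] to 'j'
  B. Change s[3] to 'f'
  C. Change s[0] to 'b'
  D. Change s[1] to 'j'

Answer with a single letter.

Answer: D

Derivation:
Option A: s[3]='a'->'j', delta=(10-1)*3^0 mod 101 = 9, hash=0+9 mod 101 = 9
Option B: s[3]='a'->'f', delta=(6-1)*3^0 mod 101 = 5, hash=0+5 mod 101 = 5
Option C: s[0]='f'->'b', delta=(2-6)*3^3 mod 101 = 94, hash=0+94 mod 101 = 94
Option D: s[1]='a'->'j', delta=(10-1)*3^2 mod 101 = 81, hash=0+81 mod 101 = 81 <-- target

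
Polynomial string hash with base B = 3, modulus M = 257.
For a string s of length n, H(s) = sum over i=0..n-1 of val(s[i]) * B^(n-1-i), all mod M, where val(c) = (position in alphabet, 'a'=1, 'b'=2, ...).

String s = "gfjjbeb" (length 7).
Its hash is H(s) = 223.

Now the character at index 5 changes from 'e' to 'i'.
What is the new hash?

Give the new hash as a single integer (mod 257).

val('e') = 5, val('i') = 9
Position k = 5, exponent = n-1-k = 1
B^1 mod M = 3^1 mod 257 = 3
Delta = (9 - 5) * 3 mod 257 = 12
New hash = (223 + 12) mod 257 = 235

Answer: 235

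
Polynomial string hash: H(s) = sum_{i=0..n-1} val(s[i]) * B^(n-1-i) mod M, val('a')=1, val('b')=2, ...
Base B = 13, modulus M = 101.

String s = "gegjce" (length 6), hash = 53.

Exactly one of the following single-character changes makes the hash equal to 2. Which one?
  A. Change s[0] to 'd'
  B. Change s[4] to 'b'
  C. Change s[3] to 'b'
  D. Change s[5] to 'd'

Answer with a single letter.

Answer: A

Derivation:
Option A: s[0]='g'->'d', delta=(4-7)*13^5 mod 101 = 50, hash=53+50 mod 101 = 2 <-- target
Option B: s[4]='c'->'b', delta=(2-3)*13^1 mod 101 = 88, hash=53+88 mod 101 = 40
Option C: s[3]='j'->'b', delta=(2-10)*13^2 mod 101 = 62, hash=53+62 mod 101 = 14
Option D: s[5]='e'->'d', delta=(4-5)*13^0 mod 101 = 100, hash=53+100 mod 101 = 52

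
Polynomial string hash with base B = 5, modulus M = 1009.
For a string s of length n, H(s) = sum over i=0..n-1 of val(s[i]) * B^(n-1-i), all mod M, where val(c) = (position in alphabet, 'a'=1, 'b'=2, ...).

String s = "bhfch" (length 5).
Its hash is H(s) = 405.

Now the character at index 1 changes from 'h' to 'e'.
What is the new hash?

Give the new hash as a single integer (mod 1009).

Answer: 30

Derivation:
val('h') = 8, val('e') = 5
Position k = 1, exponent = n-1-k = 3
B^3 mod M = 5^3 mod 1009 = 125
Delta = (5 - 8) * 125 mod 1009 = 634
New hash = (405 + 634) mod 1009 = 30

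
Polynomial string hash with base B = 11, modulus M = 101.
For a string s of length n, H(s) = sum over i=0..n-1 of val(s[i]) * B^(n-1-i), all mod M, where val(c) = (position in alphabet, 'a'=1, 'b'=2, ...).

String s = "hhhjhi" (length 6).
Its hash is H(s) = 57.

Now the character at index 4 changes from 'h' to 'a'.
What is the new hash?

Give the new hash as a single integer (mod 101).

val('h') = 8, val('a') = 1
Position k = 4, exponent = n-1-k = 1
B^1 mod M = 11^1 mod 101 = 11
Delta = (1 - 8) * 11 mod 101 = 24
New hash = (57 + 24) mod 101 = 81

Answer: 81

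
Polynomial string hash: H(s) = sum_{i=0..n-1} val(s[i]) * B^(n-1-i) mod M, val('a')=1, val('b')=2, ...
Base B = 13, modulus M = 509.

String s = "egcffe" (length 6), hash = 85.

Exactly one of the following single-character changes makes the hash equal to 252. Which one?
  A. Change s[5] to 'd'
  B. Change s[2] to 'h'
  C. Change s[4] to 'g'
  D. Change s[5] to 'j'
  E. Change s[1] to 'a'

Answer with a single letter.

Answer: E

Derivation:
Option A: s[5]='e'->'d', delta=(4-5)*13^0 mod 509 = 508, hash=85+508 mod 509 = 84
Option B: s[2]='c'->'h', delta=(8-3)*13^3 mod 509 = 296, hash=85+296 mod 509 = 381
Option C: s[4]='f'->'g', delta=(7-6)*13^1 mod 509 = 13, hash=85+13 mod 509 = 98
Option D: s[5]='e'->'j', delta=(10-5)*13^0 mod 509 = 5, hash=85+5 mod 509 = 90
Option E: s[1]='g'->'a', delta=(1-7)*13^4 mod 509 = 167, hash=85+167 mod 509 = 252 <-- target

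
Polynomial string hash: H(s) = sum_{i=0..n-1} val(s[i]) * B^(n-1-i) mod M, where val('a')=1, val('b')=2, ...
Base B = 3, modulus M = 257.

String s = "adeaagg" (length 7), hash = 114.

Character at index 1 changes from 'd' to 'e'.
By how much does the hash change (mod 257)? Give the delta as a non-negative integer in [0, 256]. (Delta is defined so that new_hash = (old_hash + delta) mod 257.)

Delta formula: (val(new) - val(old)) * B^(n-1-k) mod M
  val('e') - val('d') = 5 - 4 = 1
  B^(n-1-k) = 3^5 mod 257 = 243
  Delta = 1 * 243 mod 257 = 243

Answer: 243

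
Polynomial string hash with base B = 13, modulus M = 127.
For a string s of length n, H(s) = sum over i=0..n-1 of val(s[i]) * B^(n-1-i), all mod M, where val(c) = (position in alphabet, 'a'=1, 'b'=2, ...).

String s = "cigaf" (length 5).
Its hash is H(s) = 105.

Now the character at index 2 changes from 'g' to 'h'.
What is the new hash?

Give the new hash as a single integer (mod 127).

Answer: 20

Derivation:
val('g') = 7, val('h') = 8
Position k = 2, exponent = n-1-k = 2
B^2 mod M = 13^2 mod 127 = 42
Delta = (8 - 7) * 42 mod 127 = 42
New hash = (105 + 42) mod 127 = 20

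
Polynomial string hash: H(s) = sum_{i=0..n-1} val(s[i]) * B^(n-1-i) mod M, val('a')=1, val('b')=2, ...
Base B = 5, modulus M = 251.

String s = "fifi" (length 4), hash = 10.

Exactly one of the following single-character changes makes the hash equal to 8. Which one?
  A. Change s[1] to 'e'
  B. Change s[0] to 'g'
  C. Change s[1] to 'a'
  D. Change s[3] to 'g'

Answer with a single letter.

Option A: s[1]='i'->'e', delta=(5-9)*5^2 mod 251 = 151, hash=10+151 mod 251 = 161
Option B: s[0]='f'->'g', delta=(7-6)*5^3 mod 251 = 125, hash=10+125 mod 251 = 135
Option C: s[1]='i'->'a', delta=(1-9)*5^2 mod 251 = 51, hash=10+51 mod 251 = 61
Option D: s[3]='i'->'g', delta=(7-9)*5^0 mod 251 = 249, hash=10+249 mod 251 = 8 <-- target

Answer: D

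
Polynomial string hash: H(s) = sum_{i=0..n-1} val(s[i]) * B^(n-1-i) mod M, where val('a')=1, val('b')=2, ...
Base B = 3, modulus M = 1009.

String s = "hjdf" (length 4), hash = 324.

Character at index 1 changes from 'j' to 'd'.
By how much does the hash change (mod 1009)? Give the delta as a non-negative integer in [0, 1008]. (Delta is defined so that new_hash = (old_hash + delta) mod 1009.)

Delta formula: (val(new) - val(old)) * B^(n-1-k) mod M
  val('d') - val('j') = 4 - 10 = -6
  B^(n-1-k) = 3^2 mod 1009 = 9
  Delta = -6 * 9 mod 1009 = 955

Answer: 955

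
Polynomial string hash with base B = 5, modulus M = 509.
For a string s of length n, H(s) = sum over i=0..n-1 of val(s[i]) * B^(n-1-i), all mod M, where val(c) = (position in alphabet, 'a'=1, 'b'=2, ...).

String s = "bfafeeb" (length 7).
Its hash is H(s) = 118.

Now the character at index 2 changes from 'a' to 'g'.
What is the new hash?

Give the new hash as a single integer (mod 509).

Answer: 305

Derivation:
val('a') = 1, val('g') = 7
Position k = 2, exponent = n-1-k = 4
B^4 mod M = 5^4 mod 509 = 116
Delta = (7 - 1) * 116 mod 509 = 187
New hash = (118 + 187) mod 509 = 305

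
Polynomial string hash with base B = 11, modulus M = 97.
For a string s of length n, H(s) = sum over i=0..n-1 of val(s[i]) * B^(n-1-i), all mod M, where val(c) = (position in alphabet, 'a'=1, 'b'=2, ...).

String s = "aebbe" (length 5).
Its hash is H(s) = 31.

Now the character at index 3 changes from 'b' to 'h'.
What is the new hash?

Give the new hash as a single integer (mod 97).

val('b') = 2, val('h') = 8
Position k = 3, exponent = n-1-k = 1
B^1 mod M = 11^1 mod 97 = 11
Delta = (8 - 2) * 11 mod 97 = 66
New hash = (31 + 66) mod 97 = 0

Answer: 0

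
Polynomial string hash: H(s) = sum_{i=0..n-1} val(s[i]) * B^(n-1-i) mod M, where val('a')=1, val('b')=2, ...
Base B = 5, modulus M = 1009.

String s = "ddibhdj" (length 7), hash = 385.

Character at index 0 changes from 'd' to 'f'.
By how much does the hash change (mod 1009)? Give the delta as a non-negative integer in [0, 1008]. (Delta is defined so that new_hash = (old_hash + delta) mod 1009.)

Answer: 980

Derivation:
Delta formula: (val(new) - val(old)) * B^(n-1-k) mod M
  val('f') - val('d') = 6 - 4 = 2
  B^(n-1-k) = 5^6 mod 1009 = 490
  Delta = 2 * 490 mod 1009 = 980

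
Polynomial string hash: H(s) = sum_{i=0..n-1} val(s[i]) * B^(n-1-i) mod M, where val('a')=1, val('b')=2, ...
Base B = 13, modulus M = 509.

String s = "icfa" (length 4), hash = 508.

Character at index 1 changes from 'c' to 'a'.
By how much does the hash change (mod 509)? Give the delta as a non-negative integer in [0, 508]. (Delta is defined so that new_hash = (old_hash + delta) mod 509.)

Answer: 171

Derivation:
Delta formula: (val(new) - val(old)) * B^(n-1-k) mod M
  val('a') - val('c') = 1 - 3 = -2
  B^(n-1-k) = 13^2 mod 509 = 169
  Delta = -2 * 169 mod 509 = 171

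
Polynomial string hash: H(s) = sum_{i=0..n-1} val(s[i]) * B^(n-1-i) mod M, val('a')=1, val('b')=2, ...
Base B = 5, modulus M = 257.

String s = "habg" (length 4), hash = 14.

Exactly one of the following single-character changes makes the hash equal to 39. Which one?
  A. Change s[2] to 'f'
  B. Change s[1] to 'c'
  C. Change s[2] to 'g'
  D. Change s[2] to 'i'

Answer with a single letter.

Answer: C

Derivation:
Option A: s[2]='b'->'f', delta=(6-2)*5^1 mod 257 = 20, hash=14+20 mod 257 = 34
Option B: s[1]='a'->'c', delta=(3-1)*5^2 mod 257 = 50, hash=14+50 mod 257 = 64
Option C: s[2]='b'->'g', delta=(7-2)*5^1 mod 257 = 25, hash=14+25 mod 257 = 39 <-- target
Option D: s[2]='b'->'i', delta=(9-2)*5^1 mod 257 = 35, hash=14+35 mod 257 = 49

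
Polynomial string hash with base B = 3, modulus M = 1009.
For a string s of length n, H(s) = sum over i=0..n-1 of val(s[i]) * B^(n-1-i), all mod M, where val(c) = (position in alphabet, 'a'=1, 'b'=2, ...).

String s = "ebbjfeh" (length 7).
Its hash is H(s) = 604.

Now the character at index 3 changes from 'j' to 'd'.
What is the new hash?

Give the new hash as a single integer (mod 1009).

Answer: 442

Derivation:
val('j') = 10, val('d') = 4
Position k = 3, exponent = n-1-k = 3
B^3 mod M = 3^3 mod 1009 = 27
Delta = (4 - 10) * 27 mod 1009 = 847
New hash = (604 + 847) mod 1009 = 442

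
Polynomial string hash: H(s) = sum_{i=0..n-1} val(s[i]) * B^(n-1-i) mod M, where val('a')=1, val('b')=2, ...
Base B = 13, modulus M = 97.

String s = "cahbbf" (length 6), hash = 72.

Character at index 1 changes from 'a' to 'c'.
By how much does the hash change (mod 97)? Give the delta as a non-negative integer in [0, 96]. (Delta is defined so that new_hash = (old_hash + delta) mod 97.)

Delta formula: (val(new) - val(old)) * B^(n-1-k) mod M
  val('c') - val('a') = 3 - 1 = 2
  B^(n-1-k) = 13^4 mod 97 = 43
  Delta = 2 * 43 mod 97 = 86

Answer: 86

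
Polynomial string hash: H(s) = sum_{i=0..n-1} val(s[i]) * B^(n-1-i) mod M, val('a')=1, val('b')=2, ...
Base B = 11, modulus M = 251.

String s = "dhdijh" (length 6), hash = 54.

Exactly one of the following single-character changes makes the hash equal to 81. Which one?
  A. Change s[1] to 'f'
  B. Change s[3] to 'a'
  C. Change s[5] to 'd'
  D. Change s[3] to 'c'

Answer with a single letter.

Answer: D

Derivation:
Option A: s[1]='h'->'f', delta=(6-8)*11^4 mod 251 = 85, hash=54+85 mod 251 = 139
Option B: s[3]='i'->'a', delta=(1-9)*11^2 mod 251 = 36, hash=54+36 mod 251 = 90
Option C: s[5]='h'->'d', delta=(4-8)*11^0 mod 251 = 247, hash=54+247 mod 251 = 50
Option D: s[3]='i'->'c', delta=(3-9)*11^2 mod 251 = 27, hash=54+27 mod 251 = 81 <-- target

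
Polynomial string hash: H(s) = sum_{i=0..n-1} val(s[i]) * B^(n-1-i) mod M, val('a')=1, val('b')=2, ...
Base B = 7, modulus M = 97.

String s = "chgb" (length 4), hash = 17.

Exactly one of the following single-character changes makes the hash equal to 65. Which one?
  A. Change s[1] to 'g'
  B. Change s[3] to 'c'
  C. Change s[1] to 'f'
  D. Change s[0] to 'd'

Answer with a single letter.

Answer: A

Derivation:
Option A: s[1]='h'->'g', delta=(7-8)*7^2 mod 97 = 48, hash=17+48 mod 97 = 65 <-- target
Option B: s[3]='b'->'c', delta=(3-2)*7^0 mod 97 = 1, hash=17+1 mod 97 = 18
Option C: s[1]='h'->'f', delta=(6-8)*7^2 mod 97 = 96, hash=17+96 mod 97 = 16
Option D: s[0]='c'->'d', delta=(4-3)*7^3 mod 97 = 52, hash=17+52 mod 97 = 69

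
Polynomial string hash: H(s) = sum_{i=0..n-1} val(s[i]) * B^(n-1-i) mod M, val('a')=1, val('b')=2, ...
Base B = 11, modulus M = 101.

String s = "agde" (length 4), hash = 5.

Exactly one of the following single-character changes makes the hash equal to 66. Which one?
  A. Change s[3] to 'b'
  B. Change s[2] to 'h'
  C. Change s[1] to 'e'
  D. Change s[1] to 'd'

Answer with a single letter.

Answer: C

Derivation:
Option A: s[3]='e'->'b', delta=(2-5)*11^0 mod 101 = 98, hash=5+98 mod 101 = 2
Option B: s[2]='d'->'h', delta=(8-4)*11^1 mod 101 = 44, hash=5+44 mod 101 = 49
Option C: s[1]='g'->'e', delta=(5-7)*11^2 mod 101 = 61, hash=5+61 mod 101 = 66 <-- target
Option D: s[1]='g'->'d', delta=(4-7)*11^2 mod 101 = 41, hash=5+41 mod 101 = 46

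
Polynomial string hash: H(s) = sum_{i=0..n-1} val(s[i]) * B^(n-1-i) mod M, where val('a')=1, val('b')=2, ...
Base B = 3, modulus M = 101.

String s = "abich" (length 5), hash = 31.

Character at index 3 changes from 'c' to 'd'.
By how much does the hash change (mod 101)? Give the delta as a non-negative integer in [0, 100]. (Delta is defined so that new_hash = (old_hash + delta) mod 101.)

Answer: 3

Derivation:
Delta formula: (val(new) - val(old)) * B^(n-1-k) mod M
  val('d') - val('c') = 4 - 3 = 1
  B^(n-1-k) = 3^1 mod 101 = 3
  Delta = 1 * 3 mod 101 = 3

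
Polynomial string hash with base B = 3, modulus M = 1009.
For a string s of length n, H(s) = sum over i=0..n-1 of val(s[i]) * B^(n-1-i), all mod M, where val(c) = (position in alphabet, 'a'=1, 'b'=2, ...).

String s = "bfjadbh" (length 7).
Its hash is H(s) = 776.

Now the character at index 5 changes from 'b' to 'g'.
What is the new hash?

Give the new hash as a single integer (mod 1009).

Answer: 791

Derivation:
val('b') = 2, val('g') = 7
Position k = 5, exponent = n-1-k = 1
B^1 mod M = 3^1 mod 1009 = 3
Delta = (7 - 2) * 3 mod 1009 = 15
New hash = (776 + 15) mod 1009 = 791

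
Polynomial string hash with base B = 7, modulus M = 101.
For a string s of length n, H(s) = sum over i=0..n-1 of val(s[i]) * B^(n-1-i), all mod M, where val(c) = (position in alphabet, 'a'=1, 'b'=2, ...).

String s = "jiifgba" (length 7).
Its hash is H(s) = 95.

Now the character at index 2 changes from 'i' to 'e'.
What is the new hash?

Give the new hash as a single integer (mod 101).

Answer: 86

Derivation:
val('i') = 9, val('e') = 5
Position k = 2, exponent = n-1-k = 4
B^4 mod M = 7^4 mod 101 = 78
Delta = (5 - 9) * 78 mod 101 = 92
New hash = (95 + 92) mod 101 = 86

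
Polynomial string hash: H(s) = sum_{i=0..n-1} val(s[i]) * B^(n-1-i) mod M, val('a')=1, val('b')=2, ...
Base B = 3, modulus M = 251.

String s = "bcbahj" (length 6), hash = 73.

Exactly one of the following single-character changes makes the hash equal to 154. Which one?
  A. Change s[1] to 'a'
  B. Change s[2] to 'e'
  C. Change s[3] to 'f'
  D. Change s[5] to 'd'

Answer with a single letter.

Option A: s[1]='c'->'a', delta=(1-3)*3^4 mod 251 = 89, hash=73+89 mod 251 = 162
Option B: s[2]='b'->'e', delta=(5-2)*3^3 mod 251 = 81, hash=73+81 mod 251 = 154 <-- target
Option C: s[3]='a'->'f', delta=(6-1)*3^2 mod 251 = 45, hash=73+45 mod 251 = 118
Option D: s[5]='j'->'d', delta=(4-10)*3^0 mod 251 = 245, hash=73+245 mod 251 = 67

Answer: B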